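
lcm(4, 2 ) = 4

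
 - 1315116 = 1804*(  -  729)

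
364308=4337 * 84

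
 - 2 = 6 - 8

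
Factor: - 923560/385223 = -2^3*5^1*11^1*2099^1*385223^( - 1 ) 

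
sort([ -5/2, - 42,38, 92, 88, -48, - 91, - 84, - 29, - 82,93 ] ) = [ - 91, - 84, - 82, - 48, - 42, - 29, - 5/2,38, 88,92, 93]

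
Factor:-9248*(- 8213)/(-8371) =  - 75953824/8371 = - 2^5* 11^(-1 ) * 17^2*43^1*191^1 *761^( - 1 )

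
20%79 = 20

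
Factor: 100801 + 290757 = 2^1 * 29^1 *43^1*157^1 = 391558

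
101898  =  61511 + 40387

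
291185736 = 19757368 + 271428368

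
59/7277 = 59/7277 =0.01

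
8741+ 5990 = 14731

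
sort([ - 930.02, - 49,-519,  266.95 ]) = [-930.02 , - 519, - 49,  266.95] 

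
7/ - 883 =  - 7/883 = - 0.01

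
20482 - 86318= - 65836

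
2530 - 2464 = 66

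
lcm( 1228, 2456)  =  2456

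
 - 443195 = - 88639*5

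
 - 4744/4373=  - 2 + 4002/4373 =-1.08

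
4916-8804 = - 3888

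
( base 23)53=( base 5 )433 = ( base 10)118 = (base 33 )3J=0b1110110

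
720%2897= 720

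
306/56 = 153/28 = 5.46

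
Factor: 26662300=2^2*5^2*7^1  *41^1*929^1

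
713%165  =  53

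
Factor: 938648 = 2^3*117331^1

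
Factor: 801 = 3^2*89^1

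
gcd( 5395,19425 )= 5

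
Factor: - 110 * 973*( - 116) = 12415480= 2^3 * 5^1*7^1*11^1*29^1 * 139^1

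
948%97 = 75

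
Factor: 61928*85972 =5324074016 = 2^5 * 7741^1*21493^1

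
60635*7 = 424445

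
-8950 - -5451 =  - 3499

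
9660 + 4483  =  14143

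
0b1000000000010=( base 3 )12121210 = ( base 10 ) 4098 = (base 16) 1002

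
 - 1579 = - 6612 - - 5033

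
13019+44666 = 57685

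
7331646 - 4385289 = 2946357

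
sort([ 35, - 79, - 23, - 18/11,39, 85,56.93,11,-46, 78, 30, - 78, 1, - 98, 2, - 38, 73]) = [-98, - 79,-78, - 46, - 38, - 23, -18/11,1, 2,11 , 30,35, 39,56.93,73,78,  85 ]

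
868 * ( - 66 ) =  - 57288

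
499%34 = 23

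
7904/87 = 7904/87  =  90.85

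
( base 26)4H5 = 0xC4F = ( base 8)6117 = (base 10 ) 3151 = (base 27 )48j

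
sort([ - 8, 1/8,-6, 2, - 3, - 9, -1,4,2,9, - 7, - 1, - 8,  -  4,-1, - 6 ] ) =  [ -9, - 8, - 8, - 7, - 6, - 6, - 4, - 3, - 1, - 1,- 1,1/8,2,2,4,9]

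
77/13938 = 77/13938 = 0.01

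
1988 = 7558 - 5570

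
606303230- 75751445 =530551785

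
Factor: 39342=2^1*3^1 *79^1*83^1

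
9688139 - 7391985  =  2296154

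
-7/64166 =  - 1 + 64159/64166 = -0.00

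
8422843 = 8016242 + 406601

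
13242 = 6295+6947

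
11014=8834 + 2180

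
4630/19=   4630/19 = 243.68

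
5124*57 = 292068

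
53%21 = 11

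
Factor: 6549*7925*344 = 2^3*3^1*5^2*37^1*43^1*59^1*317^1 = 17853883800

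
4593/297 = 15 + 46/99 = 15.46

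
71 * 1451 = 103021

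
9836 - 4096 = 5740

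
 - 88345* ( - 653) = 57689285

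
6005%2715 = 575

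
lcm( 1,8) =8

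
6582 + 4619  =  11201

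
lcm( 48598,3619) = 340186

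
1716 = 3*572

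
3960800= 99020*40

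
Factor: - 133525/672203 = - 5^2*7^1*881^( - 1)=- 175/881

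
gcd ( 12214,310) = 62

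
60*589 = 35340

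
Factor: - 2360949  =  -3^1*786983^1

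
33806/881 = 38 + 328/881 = 38.37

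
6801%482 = 53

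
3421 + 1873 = 5294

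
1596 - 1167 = 429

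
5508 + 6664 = 12172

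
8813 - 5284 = 3529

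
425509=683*623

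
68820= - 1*( - 68820 )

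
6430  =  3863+2567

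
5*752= 3760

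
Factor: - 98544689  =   - 41^1* 277^1*8677^1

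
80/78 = 40/39  =  1.03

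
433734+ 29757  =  463491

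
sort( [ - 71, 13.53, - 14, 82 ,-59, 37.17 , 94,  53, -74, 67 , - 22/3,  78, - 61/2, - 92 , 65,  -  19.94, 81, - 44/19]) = [ - 92, - 74, - 71, - 59, - 61/2, - 19.94, - 14, - 22/3,  -  44/19, 13.53,  37.17,  53, 65,67  ,  78, 81, 82,94] 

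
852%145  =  127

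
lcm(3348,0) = 0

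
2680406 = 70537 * 38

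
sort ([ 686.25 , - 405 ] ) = [ - 405, 686.25 ] 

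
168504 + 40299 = 208803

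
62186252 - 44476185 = 17710067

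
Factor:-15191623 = - 61^1 * 337^1*739^1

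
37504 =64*586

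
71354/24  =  2973+1/12 = 2973.08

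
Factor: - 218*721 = -2^1* 7^1*103^1*109^1=-157178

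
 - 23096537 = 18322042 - 41418579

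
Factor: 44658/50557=2^1 *3^3*13^(-1 ) * 827^1*3889^(-1)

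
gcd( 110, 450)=10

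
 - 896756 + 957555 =60799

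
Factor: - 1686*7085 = -2^1 * 3^1*5^1*13^1 * 109^1 * 281^1 = -11945310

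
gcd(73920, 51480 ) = 1320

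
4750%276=58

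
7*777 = 5439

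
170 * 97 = 16490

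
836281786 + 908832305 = 1745114091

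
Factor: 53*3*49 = 3^1*7^2*53^1 = 7791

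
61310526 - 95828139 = - 34517613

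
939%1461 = 939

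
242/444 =121/222 = 0.55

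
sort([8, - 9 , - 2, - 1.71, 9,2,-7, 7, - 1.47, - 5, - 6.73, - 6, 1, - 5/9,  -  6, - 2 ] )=[ - 9, - 7, - 6.73, - 6, - 6, - 5, - 2, - 2,-1.71 , - 1.47, - 5/9, 1, 2, 7, 8, 9 ]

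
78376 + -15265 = 63111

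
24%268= 24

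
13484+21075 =34559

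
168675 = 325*519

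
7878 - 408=7470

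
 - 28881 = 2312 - 31193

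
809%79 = 19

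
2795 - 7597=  - 4802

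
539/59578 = 539/59578= 0.01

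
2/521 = 2/521 = 0.00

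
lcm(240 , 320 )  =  960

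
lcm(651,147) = 4557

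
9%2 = 1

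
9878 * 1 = 9878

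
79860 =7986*10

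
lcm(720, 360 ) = 720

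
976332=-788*( - 1239 )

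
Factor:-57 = - 3^1 * 19^1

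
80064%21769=14757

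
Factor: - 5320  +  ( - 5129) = -3^5* 43^1 = -  10449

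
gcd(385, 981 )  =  1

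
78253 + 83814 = 162067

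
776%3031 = 776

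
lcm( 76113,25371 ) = 76113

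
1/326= 1/326 = 0.00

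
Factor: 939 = 3^1*313^1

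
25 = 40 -15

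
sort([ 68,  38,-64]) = [ - 64, 38,68]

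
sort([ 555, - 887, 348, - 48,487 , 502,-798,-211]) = [ - 887,  -  798,-211, - 48,  348,487,502,555]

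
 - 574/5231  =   -1 + 4657/5231 = - 0.11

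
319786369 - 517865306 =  - 198078937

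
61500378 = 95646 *643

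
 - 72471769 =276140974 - 348612743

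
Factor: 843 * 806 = 679458 = 2^1 * 3^1*13^1*31^1*281^1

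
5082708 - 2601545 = 2481163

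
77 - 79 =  - 2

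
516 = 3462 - 2946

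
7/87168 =7/87168 = 0.00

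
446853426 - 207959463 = 238893963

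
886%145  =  16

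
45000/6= 7500=7500.00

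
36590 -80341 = - 43751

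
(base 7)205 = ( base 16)67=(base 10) 103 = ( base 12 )87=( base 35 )2x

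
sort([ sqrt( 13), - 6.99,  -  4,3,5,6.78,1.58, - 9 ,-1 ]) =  [-9,  -  6.99,-4, - 1,1.58,3,sqrt( 13),5 , 6.78]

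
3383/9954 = 3383/9954 = 0.34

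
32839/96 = 32839/96 = 342.07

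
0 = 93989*0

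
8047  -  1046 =7001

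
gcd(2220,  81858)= 6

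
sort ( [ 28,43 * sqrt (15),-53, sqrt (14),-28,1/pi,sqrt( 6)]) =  [-53, - 28 , 1/pi, sqrt(6), sqrt ( 14),28,43*sqrt( 15 )] 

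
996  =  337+659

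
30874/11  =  2806 + 8/11 = 2806.73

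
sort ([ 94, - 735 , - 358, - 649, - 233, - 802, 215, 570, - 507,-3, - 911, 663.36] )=[ - 911, - 802, - 735, - 649, - 507 , - 358,-233, - 3,94, 215,570,663.36]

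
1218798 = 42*29019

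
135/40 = 27/8 = 3.38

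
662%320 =22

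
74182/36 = 37091/18 = 2060.61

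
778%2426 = 778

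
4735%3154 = 1581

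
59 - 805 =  - 746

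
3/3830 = 3/3830 = 0.00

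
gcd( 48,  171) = 3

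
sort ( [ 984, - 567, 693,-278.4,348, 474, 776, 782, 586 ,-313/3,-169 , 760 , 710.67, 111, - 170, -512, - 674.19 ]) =[ - 674.19, - 567,-512,  -  278.4, - 170, - 169, - 313/3, 111,  348,474,586,693,  710.67,760 , 776, 782,  984]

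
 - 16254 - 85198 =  - 101452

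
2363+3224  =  5587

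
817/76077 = 817/76077 = 0.01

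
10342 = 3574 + 6768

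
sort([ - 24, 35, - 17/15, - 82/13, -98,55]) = [ - 98, - 24, -82/13, - 17/15,35, 55 ] 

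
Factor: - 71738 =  - 2^1*35869^1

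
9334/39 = 239 + 1/3 = 239.33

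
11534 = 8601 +2933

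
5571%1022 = 461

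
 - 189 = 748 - 937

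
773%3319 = 773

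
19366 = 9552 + 9814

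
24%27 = 24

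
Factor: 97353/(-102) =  - 32451/34= - 2^ ( - 1 )*3^1  *  17^( - 1 )*29^1* 373^1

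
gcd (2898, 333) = 9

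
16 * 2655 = 42480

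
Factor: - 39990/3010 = - 93/7 = -3^1*7^( - 1) * 31^1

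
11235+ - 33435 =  - 22200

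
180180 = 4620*39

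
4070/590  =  6 + 53/59 = 6.90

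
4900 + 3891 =8791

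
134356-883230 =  - 748874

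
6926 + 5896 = 12822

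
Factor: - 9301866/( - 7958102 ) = 3^1*7^2*29^1*857^(  -  1) *1091^1*4643^( - 1) = 4650933/3979051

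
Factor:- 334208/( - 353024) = 2^ (  -  1 )*197^(-1)*373^1 = 373/394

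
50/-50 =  - 1/1 = - 1.00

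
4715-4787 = -72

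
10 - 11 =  - 1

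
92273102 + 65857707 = 158130809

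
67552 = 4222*16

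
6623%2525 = 1573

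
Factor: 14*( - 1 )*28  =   - 392 = - 2^3*7^2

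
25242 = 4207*6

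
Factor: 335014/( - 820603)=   -  2^1*7^( - 2 )*191^1*877^1*16747^ ( - 1) 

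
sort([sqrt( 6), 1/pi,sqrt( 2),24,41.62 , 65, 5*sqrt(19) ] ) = [1/pi, sqrt(2), sqrt( 6 ),5*sqrt( 19), 24, 41.62, 65 ] 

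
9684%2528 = 2100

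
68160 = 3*22720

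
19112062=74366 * 257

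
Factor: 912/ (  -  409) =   -  2^4*3^1*19^1*409^ ( - 1)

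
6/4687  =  6/4687 = 0.00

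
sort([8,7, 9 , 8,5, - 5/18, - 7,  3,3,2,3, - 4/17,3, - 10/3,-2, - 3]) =[ - 7, - 10/3, - 3,-2, - 5/18,  -  4/17,2,  3,  3,3,3,5,7,8,8,9] 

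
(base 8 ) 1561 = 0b1101110001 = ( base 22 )1i1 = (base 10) 881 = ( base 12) 615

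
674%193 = 95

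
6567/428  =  15 + 147/428 = 15.34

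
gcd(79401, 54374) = 1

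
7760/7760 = 1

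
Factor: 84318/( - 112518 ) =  - 3^( - 1)*7^(-1)*13^1 * 19^(-1) * 23^1 = - 299/399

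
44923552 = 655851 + 44267701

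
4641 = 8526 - 3885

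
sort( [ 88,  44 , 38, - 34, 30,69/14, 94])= [-34,  69/14, 30, 38, 44, 88,94]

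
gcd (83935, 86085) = 5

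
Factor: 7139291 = 1987^1*3593^1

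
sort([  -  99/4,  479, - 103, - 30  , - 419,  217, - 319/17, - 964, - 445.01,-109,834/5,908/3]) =[ - 964, -445.01, - 419,- 109  ,-103 ,-30,  -  99/4,-319/17, 834/5,217,908/3,479] 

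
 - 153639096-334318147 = -487957243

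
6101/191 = 6101/191 =31.94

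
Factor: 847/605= 5^( - 1) * 7^1 = 7/5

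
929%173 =64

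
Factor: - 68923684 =-2^2*17230921^1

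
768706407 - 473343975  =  295362432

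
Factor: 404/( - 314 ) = -2^1* 101^1 * 157^( - 1) = -202/157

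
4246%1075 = 1021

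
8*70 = 560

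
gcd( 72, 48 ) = 24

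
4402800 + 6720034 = 11122834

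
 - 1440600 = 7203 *( - 200 )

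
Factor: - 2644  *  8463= - 2^2*3^1*7^1*13^1*31^1  *  661^1 = -22376172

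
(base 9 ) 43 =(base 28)1b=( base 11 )36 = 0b100111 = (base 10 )39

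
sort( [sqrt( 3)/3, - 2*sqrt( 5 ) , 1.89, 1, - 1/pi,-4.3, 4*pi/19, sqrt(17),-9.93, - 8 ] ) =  [ - 9.93, - 8, - 2*sqrt(5), - 4.3, - 1/pi, sqrt (3 ) /3, 4*pi/19, 1, 1.89, sqrt(17)]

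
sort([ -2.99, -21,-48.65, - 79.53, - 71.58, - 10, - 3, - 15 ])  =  [ - 79.53,-71.58,-48.65,-21,-15,-10,  -  3, - 2.99]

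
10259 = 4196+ 6063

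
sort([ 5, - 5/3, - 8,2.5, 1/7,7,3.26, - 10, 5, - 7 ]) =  [  -  10,-8, - 7, - 5/3,1/7 , 2.5, 3.26, 5, 5, 7]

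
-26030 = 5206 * (-5)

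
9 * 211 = 1899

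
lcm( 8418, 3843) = 176778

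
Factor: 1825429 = 1825429^1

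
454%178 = 98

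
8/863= 8/863 = 0.01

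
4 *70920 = 283680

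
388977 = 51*7627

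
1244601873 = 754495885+490105988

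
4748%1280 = 908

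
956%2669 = 956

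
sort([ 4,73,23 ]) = [ 4,23,73]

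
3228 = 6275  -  3047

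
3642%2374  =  1268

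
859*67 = 57553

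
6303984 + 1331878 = 7635862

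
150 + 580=730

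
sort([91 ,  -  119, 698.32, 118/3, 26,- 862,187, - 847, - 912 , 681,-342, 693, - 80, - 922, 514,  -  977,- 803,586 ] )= [-977  , - 922, - 912,-862, -847, - 803, - 342,-119, - 80, 26, 118/3, 91,187, 514,  586,681 , 693,698.32 ]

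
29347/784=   29347/784 =37.43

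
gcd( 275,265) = 5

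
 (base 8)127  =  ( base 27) 36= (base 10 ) 87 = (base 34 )2j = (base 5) 322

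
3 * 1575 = 4725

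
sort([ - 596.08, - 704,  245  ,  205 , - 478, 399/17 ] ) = [-704, - 596.08, - 478,399/17, 205,  245 ]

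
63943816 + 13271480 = 77215296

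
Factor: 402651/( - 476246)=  - 2^( - 1)*  3^5*227^( - 1)*1049^( - 1 ) * 1657^1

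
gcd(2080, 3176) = 8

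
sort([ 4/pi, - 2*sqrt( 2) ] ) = [-2*sqrt (2),  4/pi]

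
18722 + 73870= 92592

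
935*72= 67320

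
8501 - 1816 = 6685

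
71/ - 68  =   - 2 + 65/68 = - 1.04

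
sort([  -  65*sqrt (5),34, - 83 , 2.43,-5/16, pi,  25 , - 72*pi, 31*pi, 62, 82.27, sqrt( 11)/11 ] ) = [ - 72*pi,-65*sqrt( 5 ), - 83, - 5/16, sqrt( 11)/11, 2.43 , pi, 25, 34, 62,82.27, 31  *pi] 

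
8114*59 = 478726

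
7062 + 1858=8920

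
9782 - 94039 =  - 84257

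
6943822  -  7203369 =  - 259547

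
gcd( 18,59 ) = 1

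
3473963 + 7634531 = 11108494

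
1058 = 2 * 529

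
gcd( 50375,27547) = 13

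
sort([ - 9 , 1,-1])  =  [-9,-1, 1] 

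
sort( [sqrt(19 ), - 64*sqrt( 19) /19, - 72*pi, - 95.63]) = [ - 72 * pi, - 95.63,  -  64*sqrt( 19 )/19,sqrt( 19 ) ]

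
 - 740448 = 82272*( - 9 ) 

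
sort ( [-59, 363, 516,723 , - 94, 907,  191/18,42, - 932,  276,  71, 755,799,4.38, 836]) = [ - 932 , - 94, -59,4.38, 191/18, 42, 71 , 276,  363, 516,723 , 755 , 799, 836 , 907 ]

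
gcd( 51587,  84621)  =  1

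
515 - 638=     -  123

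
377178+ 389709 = 766887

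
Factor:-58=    - 2^1*29^1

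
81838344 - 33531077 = 48307267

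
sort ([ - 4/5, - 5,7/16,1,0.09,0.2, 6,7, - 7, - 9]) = [ - 9, - 7, - 5,  -  4/5,0.09, 0.2,7/16 , 1,6,7 ]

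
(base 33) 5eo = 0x172b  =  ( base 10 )5931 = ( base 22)c5d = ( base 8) 13453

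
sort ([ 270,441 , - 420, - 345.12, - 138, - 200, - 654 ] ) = [-654, - 420 , - 345.12,  -  200, - 138, 270,441]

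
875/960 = 175/192 = 0.91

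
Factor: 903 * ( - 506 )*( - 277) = 2^1*3^1*7^1*11^1*23^1*43^1*277^1  =  126566286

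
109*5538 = 603642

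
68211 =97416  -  29205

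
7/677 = 7/677 = 0.01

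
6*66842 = 401052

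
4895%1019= 819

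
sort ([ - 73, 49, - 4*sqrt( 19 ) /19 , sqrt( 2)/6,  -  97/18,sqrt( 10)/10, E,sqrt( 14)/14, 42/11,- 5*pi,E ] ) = [ - 73,- 5*pi,-97/18, - 4*sqrt( 19)/19, sqrt( 2) /6,sqrt( 14)/14,sqrt( 10 )/10,E,E, 42/11,49 ] 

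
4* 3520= 14080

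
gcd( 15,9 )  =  3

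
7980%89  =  59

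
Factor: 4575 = 3^1*5^2*61^1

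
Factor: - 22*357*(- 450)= 2^2 * 3^3*5^2*7^1*11^1*17^1 =3534300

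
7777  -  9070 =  - 1293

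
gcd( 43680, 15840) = 480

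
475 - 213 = 262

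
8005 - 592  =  7413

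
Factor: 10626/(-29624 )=-33/92 = - 2^ ( - 2 )*3^1*11^1*23^( - 1)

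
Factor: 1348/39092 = 29^(- 1 ) = 1/29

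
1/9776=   1/9776 =0.00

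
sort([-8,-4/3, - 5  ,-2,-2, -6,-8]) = [ - 8, - 8, - 6,  -  5, - 2, - 2,-4/3 ] 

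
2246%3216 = 2246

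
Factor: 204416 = 2^7*1597^1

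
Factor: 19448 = 2^3*11^1*13^1*17^1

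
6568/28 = 234 + 4/7 = 234.57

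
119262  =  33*3614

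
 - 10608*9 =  - 95472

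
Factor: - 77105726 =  - 2^1*38552863^1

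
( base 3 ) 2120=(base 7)126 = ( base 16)45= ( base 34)21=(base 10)69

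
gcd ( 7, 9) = 1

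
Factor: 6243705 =3^2 *5^1*13^2 * 821^1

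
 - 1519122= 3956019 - 5475141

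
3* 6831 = 20493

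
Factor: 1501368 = 2^3*3^1*11^3*47^1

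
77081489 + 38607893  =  115689382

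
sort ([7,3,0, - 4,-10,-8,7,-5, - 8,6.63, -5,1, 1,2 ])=[ - 10, - 8 , - 8,-5,-5, - 4,0, 1,1,2, 3, 6.63,7,7 ]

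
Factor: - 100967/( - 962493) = 3^( - 1)*7^( - 1)*31^1*3257^1*45833^( - 1) 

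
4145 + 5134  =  9279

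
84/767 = 84/767 = 0.11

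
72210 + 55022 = 127232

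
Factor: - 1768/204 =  - 2^1*3^( - 1)*13^1 = - 26/3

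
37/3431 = 37/3431 = 0.01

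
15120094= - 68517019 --83637113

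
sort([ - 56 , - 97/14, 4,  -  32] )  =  [ - 56, - 32 , - 97/14,  4 ] 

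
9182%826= 96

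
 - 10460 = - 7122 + - 3338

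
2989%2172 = 817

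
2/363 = 2/363 = 0.01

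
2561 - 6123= - 3562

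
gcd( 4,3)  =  1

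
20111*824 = 16571464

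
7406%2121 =1043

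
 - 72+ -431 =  - 503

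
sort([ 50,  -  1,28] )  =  [ - 1, 28,50]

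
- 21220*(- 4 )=84880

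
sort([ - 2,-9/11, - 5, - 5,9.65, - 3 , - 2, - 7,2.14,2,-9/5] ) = [ - 7,  -  5, - 5, - 3, - 2, - 2,- 9/5, - 9/11,2,2.14, 9.65]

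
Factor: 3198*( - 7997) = - 25574406 = -2^1*3^1*11^1 * 13^1 *41^1*727^1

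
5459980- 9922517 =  - 4462537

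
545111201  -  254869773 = 290241428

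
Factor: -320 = -2^6*5^1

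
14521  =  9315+5206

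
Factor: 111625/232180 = 25/52 = 2^(  -  2)* 5^2 * 13^(-1) 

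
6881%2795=1291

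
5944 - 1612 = 4332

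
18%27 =18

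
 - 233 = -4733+4500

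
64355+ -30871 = 33484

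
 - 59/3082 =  - 59/3082=- 0.02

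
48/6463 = 48/6463= 0.01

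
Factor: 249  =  3^1*83^1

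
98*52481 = 5143138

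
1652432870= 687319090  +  965113780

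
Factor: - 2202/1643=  - 2^1 *3^1*31^(-1 )*53^(  -  1 )*367^1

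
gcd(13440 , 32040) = 120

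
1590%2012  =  1590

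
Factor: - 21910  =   - 2^1 * 5^1*7^1*313^1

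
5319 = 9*591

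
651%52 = 27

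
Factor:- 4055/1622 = -2^(-1 )*5^1 =-5/2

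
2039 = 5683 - 3644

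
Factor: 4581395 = 5^1*7^1*13^1*10069^1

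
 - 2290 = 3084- 5374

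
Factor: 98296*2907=285746472= 2^3 * 3^2*11^1*17^1*19^1*1117^1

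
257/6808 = 257/6808 = 0.04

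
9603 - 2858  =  6745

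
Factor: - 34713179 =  - 73^1 * 475523^1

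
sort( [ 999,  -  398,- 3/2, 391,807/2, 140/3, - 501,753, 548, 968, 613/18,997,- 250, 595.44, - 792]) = [-792, - 501, - 398, - 250, - 3/2, 613/18, 140/3 , 391, 807/2,  548, 595.44, 753, 968,997 , 999]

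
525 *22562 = 11845050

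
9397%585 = 37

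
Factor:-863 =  - 863^1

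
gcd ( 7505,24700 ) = 95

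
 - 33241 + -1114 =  - 34355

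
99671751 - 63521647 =36150104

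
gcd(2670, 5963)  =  89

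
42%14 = 0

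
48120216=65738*732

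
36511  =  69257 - 32746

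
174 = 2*87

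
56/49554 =28/24777=0.00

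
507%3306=507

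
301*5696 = 1714496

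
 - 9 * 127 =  - 1143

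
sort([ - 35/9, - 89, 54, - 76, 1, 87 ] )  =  [  -  89 , - 76, - 35/9, 1, 54,87]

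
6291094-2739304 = 3551790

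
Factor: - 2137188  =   - 2^2*3^1*241^1*739^1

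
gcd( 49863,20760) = 3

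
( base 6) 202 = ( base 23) 35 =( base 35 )24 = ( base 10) 74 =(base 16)4A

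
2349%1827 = 522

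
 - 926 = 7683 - 8609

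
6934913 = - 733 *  ( - 9461 )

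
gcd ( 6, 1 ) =1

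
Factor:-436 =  - 2^2 *109^1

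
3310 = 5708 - 2398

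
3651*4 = 14604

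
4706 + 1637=6343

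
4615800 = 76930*60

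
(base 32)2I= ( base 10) 82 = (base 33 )2g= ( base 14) 5c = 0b1010010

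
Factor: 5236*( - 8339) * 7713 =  - 2^2*3^2*7^1*11^1*17^1*31^1 *269^1*857^1 = - 336772749852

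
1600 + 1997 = 3597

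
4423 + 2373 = 6796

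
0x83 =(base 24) 5b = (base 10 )131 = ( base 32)43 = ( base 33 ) 3W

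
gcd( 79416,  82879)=1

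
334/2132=167/1066 = 0.16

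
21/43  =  21/43 = 0.49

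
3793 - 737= 3056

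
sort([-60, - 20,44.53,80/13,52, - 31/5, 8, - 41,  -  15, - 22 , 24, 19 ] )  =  [-60,  -  41, - 22,-20,- 15, - 31/5 , 80/13,  8,  19 , 24, 44.53,52 ]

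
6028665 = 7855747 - 1827082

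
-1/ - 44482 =1/44482 = 0.00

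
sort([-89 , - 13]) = [-89,- 13 ] 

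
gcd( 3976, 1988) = 1988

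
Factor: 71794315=5^1 * 17^1*844639^1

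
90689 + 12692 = 103381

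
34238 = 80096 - 45858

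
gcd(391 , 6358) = 17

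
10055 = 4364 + 5691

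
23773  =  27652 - 3879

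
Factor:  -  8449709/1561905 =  - 3^( - 2)*5^(-1) * 61^ ( - 1 )*569^ ( -1)*8449709^1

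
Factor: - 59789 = - 17^1*3517^1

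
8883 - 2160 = 6723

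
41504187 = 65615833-24111646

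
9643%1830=493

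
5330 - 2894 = 2436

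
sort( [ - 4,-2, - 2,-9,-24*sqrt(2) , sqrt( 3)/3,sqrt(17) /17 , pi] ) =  [ - 24*sqrt (2), - 9, - 4, - 2, - 2,sqrt(17)/17,sqrt( 3 ) /3,pi] 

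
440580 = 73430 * 6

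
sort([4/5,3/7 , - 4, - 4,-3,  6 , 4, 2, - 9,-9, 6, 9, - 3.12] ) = [ - 9, - 9, - 4,-4,-3.12, - 3,3/7, 4/5,2,4, 6, 6, 9 ] 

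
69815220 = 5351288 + 64463932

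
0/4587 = 0  =  0.00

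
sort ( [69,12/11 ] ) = [ 12/11,69] 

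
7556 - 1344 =6212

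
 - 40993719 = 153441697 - 194435416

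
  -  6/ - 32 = 3/16= 0.19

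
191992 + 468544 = 660536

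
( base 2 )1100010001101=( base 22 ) CLF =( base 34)5et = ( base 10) 6285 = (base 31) 6GN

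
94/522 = 47/261   =  0.18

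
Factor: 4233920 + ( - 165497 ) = 3^2*17^1*26591^1=4068423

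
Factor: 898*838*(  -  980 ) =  - 2^4*5^1*7^2*419^1*449^1 = - 737473520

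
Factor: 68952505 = 5^1*23^2*131^1*199^1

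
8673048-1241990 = 7431058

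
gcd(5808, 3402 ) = 6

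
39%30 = 9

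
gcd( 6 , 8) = 2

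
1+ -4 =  - 3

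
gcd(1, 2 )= 1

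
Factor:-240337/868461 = -3^ ( - 1)*11^(- 1)*149^1* 1613^1*26317^(-1 ) 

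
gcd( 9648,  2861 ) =1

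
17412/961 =18 + 114/961= 18.12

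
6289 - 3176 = 3113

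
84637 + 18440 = 103077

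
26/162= 13/81 = 0.16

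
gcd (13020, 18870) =30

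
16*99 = 1584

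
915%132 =123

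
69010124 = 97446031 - 28435907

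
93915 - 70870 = 23045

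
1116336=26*42936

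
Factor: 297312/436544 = 489/718=2^(-1 )*3^1*163^1 * 359^(-1)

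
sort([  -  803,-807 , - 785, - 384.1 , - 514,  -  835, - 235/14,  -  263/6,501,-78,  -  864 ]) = [ - 864,  -  835, - 807, - 803,  -  785,  -  514, - 384.1, - 78,- 263/6, - 235/14,501 ]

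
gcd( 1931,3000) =1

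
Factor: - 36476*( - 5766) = 210320616 = 2^3*3^1*11^1*31^2 * 829^1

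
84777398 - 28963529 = 55813869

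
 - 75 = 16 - 91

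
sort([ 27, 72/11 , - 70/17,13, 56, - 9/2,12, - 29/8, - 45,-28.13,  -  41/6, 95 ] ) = [ - 45,-28.13, - 41/6, - 9/2, - 70/17, - 29/8,72/11 , 12, 13,27,  56, 95] 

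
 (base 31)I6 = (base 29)JD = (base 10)564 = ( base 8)1064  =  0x234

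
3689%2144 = 1545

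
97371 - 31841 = 65530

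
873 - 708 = 165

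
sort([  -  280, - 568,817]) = [ - 568, - 280, 817] 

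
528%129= 12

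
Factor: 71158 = 2^1*47^1*757^1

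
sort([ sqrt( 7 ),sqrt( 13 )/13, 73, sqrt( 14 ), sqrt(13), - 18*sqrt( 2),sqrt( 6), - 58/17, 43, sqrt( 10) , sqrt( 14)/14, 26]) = [ - 18*sqrt( 2), -58/17, sqrt( 14)/14, sqrt( 13 )/13, sqrt( 6), sqrt( 7),sqrt( 10), sqrt( 13),  sqrt(14), 26,43, 73]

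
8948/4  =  2237 = 2237.00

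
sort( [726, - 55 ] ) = [ - 55,726 ] 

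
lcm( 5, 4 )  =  20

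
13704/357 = 4568/119 = 38.39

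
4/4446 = 2/2223= 0.00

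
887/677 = 1 + 210/677 = 1.31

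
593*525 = 311325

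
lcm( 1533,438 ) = 3066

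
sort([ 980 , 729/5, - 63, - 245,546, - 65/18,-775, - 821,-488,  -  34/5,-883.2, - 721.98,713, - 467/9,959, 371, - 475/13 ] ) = [ - 883.2,-821  , - 775, - 721.98, -488,-245, - 63,-467/9, - 475/13, - 34/5, - 65/18,729/5, 371,546, 713, 959,980 ]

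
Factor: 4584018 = 2^1* 3^1*764003^1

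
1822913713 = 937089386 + 885824327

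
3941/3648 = 3941/3648 = 1.08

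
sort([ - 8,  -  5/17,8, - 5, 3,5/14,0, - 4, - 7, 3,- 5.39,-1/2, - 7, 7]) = [ - 8,- 7,  -  7, - 5.39, - 5, - 4, - 1/2, - 5/17,0,5/14, 3,3,7,8 ]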